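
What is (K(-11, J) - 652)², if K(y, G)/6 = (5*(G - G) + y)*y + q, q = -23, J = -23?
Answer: 4096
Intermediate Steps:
K(y, G) = -138 + 6*y² (K(y, G) = 6*((5*(G - G) + y)*y - 23) = 6*((5*0 + y)*y - 23) = 6*((0 + y)*y - 23) = 6*(y*y - 23) = 6*(y² - 23) = 6*(-23 + y²) = -138 + 6*y²)
(K(-11, J) - 652)² = ((-138 + 6*(-11)²) - 652)² = ((-138 + 6*121) - 652)² = ((-138 + 726) - 652)² = (588 - 652)² = (-64)² = 4096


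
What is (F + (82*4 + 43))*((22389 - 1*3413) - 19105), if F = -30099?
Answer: 3834912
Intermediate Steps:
(F + (82*4 + 43))*((22389 - 1*3413) - 19105) = (-30099 + (82*4 + 43))*((22389 - 1*3413) - 19105) = (-30099 + (328 + 43))*((22389 - 3413) - 19105) = (-30099 + 371)*(18976 - 19105) = -29728*(-129) = 3834912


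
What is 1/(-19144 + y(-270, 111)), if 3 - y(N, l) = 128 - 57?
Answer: -1/19212 ≈ -5.2051e-5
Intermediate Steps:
y(N, l) = -68 (y(N, l) = 3 - (128 - 57) = 3 - 1*71 = 3 - 71 = -68)
1/(-19144 + y(-270, 111)) = 1/(-19144 - 68) = 1/(-19212) = -1/19212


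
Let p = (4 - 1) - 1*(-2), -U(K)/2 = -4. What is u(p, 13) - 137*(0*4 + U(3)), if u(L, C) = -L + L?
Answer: -1096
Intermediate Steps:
U(K) = 8 (U(K) = -2*(-4) = 8)
p = 5 (p = 3 + 2 = 5)
u(L, C) = 0
u(p, 13) - 137*(0*4 + U(3)) = 0 - 137*(0*4 + 8) = 0 - 137*(0 + 8) = 0 - 137*8 = 0 - 1096 = -1096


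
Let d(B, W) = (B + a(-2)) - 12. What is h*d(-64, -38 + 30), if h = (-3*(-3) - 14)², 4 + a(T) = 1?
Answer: -1975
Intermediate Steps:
a(T) = -3 (a(T) = -4 + 1 = -3)
h = 25 (h = (9 - 14)² = (-5)² = 25)
d(B, W) = -15 + B (d(B, W) = (B - 3) - 12 = (-3 + B) - 12 = -15 + B)
h*d(-64, -38 + 30) = 25*(-15 - 64) = 25*(-79) = -1975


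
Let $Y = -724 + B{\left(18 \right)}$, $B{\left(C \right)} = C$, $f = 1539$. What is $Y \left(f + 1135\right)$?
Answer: $-1887844$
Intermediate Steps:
$Y = -706$ ($Y = -724 + 18 = -706$)
$Y \left(f + 1135\right) = - 706 \left(1539 + 1135\right) = \left(-706\right) 2674 = -1887844$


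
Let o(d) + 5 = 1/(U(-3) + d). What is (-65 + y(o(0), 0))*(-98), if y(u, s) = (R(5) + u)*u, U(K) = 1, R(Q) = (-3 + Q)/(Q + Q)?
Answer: 24402/5 ≈ 4880.4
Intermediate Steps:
R(Q) = (-3 + Q)/(2*Q) (R(Q) = (-3 + Q)/((2*Q)) = (-3 + Q)*(1/(2*Q)) = (-3 + Q)/(2*Q))
o(d) = -5 + 1/(1 + d)
y(u, s) = u*(1/5 + u) (y(u, s) = ((1/2)*(-3 + 5)/5 + u)*u = ((1/2)*(1/5)*2 + u)*u = (1/5 + u)*u = u*(1/5 + u))
(-65 + y(o(0), 0))*(-98) = (-65 + ((-4 - 5*0)/(1 + 0))*(1/5 + (-4 - 5*0)/(1 + 0)))*(-98) = (-65 + ((-4 + 0)/1)*(1/5 + (-4 + 0)/1))*(-98) = (-65 + (1*(-4))*(1/5 + 1*(-4)))*(-98) = (-65 - 4*(1/5 - 4))*(-98) = (-65 - 4*(-19/5))*(-98) = (-65 + 76/5)*(-98) = -249/5*(-98) = 24402/5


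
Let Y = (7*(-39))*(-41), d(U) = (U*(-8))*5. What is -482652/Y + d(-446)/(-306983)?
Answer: -1206224732/27935453 ≈ -43.179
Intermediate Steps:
d(U) = -40*U (d(U) = -8*U*5 = -40*U)
Y = 11193 (Y = -273*(-41) = 11193)
-482652/Y + d(-446)/(-306983) = -482652/11193 - 40*(-446)/(-306983) = -482652*1/11193 + 17840*(-1/306983) = -3924/91 - 17840/306983 = -1206224732/27935453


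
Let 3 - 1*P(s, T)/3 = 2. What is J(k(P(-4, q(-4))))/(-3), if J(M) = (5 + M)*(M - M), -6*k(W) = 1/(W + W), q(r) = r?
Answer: 0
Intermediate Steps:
P(s, T) = 3 (P(s, T) = 9 - 3*2 = 9 - 6 = 3)
k(W) = -1/(12*W) (k(W) = -1/(6*(W + W)) = -1/(2*W)/6 = -1/(12*W))
J(M) = 0 (J(M) = (5 + M)*0 = 0)
J(k(P(-4, q(-4))))/(-3) = 0/(-3) = 0*(-⅓) = 0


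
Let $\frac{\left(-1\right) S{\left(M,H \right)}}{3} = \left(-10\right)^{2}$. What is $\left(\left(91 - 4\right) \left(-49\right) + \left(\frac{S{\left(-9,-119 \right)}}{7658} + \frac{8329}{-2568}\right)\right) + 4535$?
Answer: $\frac{2642264243}{9832872} \approx 268.72$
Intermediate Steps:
$S{\left(M,H \right)} = -300$ ($S{\left(M,H \right)} = - 3 \left(-10\right)^{2} = \left(-3\right) 100 = -300$)
$\left(\left(91 - 4\right) \left(-49\right) + \left(\frac{S{\left(-9,-119 \right)}}{7658} + \frac{8329}{-2568}\right)\right) + 4535 = \left(\left(91 - 4\right) \left(-49\right) + \left(- \frac{300}{7658} + \frac{8329}{-2568}\right)\right) + 4535 = \left(87 \left(-49\right) + \left(\left(-300\right) \frac{1}{7658} + 8329 \left(- \frac{1}{2568}\right)\right)\right) + 4535 = \left(-4263 - \frac{32276941}{9832872}\right) + 4535 = - \frac{41949810277}{9832872} + 4535 = \frac{2642264243}{9832872}$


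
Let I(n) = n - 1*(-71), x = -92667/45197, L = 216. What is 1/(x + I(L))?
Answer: 45197/12878872 ≈ 0.0035094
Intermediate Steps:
x = -92667/45197 (x = -92667*1/45197 = -92667/45197 ≈ -2.0503)
I(n) = 71 + n (I(n) = n + 71 = 71 + n)
1/(x + I(L)) = 1/(-92667/45197 + (71 + 216)) = 1/(-92667/45197 + 287) = 1/(12878872/45197) = 45197/12878872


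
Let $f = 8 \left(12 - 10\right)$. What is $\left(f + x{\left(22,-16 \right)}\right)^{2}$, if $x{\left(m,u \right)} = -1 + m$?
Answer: $1369$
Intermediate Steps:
$f = 16$ ($f = 8 \cdot 2 = 16$)
$\left(f + x{\left(22,-16 \right)}\right)^{2} = \left(16 + \left(-1 + 22\right)\right)^{2} = \left(16 + 21\right)^{2} = 37^{2} = 1369$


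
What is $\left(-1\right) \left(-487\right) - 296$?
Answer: $191$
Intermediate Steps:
$\left(-1\right) \left(-487\right) - 296 = 487 - 296 = 191$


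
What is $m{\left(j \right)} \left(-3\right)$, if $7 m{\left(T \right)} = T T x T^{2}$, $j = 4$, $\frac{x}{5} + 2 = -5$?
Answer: $3840$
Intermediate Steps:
$x = -35$ ($x = -10 + 5 \left(-5\right) = -10 - 25 = -35$)
$m{\left(T \right)} = - 5 T^{4}$ ($m{\left(T \right)} = \frac{T T \left(- 35 T^{2}\right)}{7} = \frac{T^{2} \left(- 35 T^{2}\right)}{7} = \frac{\left(-35\right) T^{4}}{7} = - 5 T^{4}$)
$m{\left(j \right)} \left(-3\right) = - 5 \cdot 4^{4} \left(-3\right) = \left(-5\right) 256 \left(-3\right) = \left(-1280\right) \left(-3\right) = 3840$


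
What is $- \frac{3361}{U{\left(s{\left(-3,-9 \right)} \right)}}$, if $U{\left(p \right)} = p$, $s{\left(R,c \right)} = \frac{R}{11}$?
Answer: $\frac{36971}{3} \approx 12324.0$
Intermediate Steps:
$s{\left(R,c \right)} = \frac{R}{11}$ ($s{\left(R,c \right)} = R \frac{1}{11} = \frac{R}{11}$)
$- \frac{3361}{U{\left(s{\left(-3,-9 \right)} \right)}} = - \frac{3361}{\frac{1}{11} \left(-3\right)} = - \frac{3361}{- \frac{3}{11}} = \left(-3361\right) \left(- \frac{11}{3}\right) = \frac{36971}{3}$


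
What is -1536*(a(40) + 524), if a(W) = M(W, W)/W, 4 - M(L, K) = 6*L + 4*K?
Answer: -3948288/5 ≈ -7.8966e+5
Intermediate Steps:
M(L, K) = 4 - 6*L - 4*K (M(L, K) = 4 - (6*L + 4*K) = 4 - (4*K + 6*L) = 4 + (-6*L - 4*K) = 4 - 6*L - 4*K)
a(W) = (4 - 10*W)/W (a(W) = (4 - 6*W - 4*W)/W = (4 - 10*W)/W)
-1536*(a(40) + 524) = -1536*((-10 + 4/40) + 524) = -1536*((-10 + 4*(1/40)) + 524) = -1536*((-10 + ⅒) + 524) = -1536*(-99/10 + 524) = -1536*5141/10 = -3948288/5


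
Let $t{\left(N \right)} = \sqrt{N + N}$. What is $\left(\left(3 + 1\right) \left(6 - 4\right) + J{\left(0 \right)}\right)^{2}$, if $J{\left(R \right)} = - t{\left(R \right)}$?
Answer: $64$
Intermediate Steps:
$t{\left(N \right)} = \sqrt{2} \sqrt{N}$ ($t{\left(N \right)} = \sqrt{2 N} = \sqrt{2} \sqrt{N}$)
$J{\left(R \right)} = - \sqrt{2} \sqrt{R}$
$\left(\left(3 + 1\right) \left(6 - 4\right) + J{\left(0 \right)}\right)^{2} = \left(\left(3 + 1\right) \left(6 - 4\right) - \sqrt{2} \sqrt{0}\right)^{2} = \left(4 \cdot 2 - \sqrt{2} \cdot 0\right)^{2} = \left(8 + 0\right)^{2} = 8^{2} = 64$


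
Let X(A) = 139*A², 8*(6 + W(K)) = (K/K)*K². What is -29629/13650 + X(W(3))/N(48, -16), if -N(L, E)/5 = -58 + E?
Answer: 218425463/32323200 ≈ 6.7575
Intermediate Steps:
N(L, E) = 290 - 5*E (N(L, E) = -5*(-58 + E) = 290 - 5*E)
W(K) = -6 + K²/8 (W(K) = -6 + ((K/K)*K²)/8 = -6 + (1*K²)/8 = -6 + K²/8)
-29629/13650 + X(W(3))/N(48, -16) = -29629/13650 + (139*(-6 + (⅛)*3²)²)/(290 - 5*(-16)) = -29629*1/13650 + (139*(-6 + (⅛)*9)²)/(290 + 80) = -29629/13650 + (139*(-6 + 9/8)²)/370 = -29629/13650 + (139*(-39/8)²)*(1/370) = -29629/13650 + (139*(1521/64))*(1/370) = -29629/13650 + (211419/64)*(1/370) = -29629/13650 + 211419/23680 = 218425463/32323200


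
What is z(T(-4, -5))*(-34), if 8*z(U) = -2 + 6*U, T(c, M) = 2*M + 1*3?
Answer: 187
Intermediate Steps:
T(c, M) = 3 + 2*M (T(c, M) = 2*M + 3 = 3 + 2*M)
z(U) = -¼ + 3*U/4 (z(U) = (-2 + 6*U)/8 = -¼ + 3*U/4)
z(T(-4, -5))*(-34) = (-¼ + 3*(3 + 2*(-5))/4)*(-34) = (-¼ + 3*(3 - 10)/4)*(-34) = (-¼ + (¾)*(-7))*(-34) = (-¼ - 21/4)*(-34) = -11/2*(-34) = 187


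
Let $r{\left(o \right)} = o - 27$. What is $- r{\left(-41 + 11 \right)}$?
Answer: $57$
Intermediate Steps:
$r{\left(o \right)} = -27 + o$
$- r{\left(-41 + 11 \right)} = - (-27 + \left(-41 + 11\right)) = - (-27 - 30) = \left(-1\right) \left(-57\right) = 57$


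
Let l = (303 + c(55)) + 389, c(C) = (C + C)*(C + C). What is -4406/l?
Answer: -2203/6396 ≈ -0.34443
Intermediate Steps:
c(C) = 4*C² (c(C) = (2*C)*(2*C) = 4*C²)
l = 12792 (l = (303 + 4*55²) + 389 = (303 + 4*3025) + 389 = (303 + 12100) + 389 = 12403 + 389 = 12792)
-4406/l = -4406/12792 = -4406*1/12792 = -2203/6396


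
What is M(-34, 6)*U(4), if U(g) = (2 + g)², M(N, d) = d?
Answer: 216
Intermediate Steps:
M(-34, 6)*U(4) = 6*(2 + 4)² = 6*6² = 6*36 = 216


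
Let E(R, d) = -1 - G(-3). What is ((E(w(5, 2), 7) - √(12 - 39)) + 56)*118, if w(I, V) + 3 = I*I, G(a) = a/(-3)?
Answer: 6372 - 354*I*√3 ≈ 6372.0 - 613.15*I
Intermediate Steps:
G(a) = -a/3 (G(a) = a*(-⅓) = -a/3)
w(I, V) = -3 + I² (w(I, V) = -3 + I*I = -3 + I²)
E(R, d) = -2 (E(R, d) = -1 - (-1)*(-3)/3 = -1 - 1*1 = -1 - 1 = -2)
((E(w(5, 2), 7) - √(12 - 39)) + 56)*118 = ((-2 - √(12 - 39)) + 56)*118 = ((-2 - √(-27)) + 56)*118 = ((-2 - 3*I*√3) + 56)*118 = (54 - 3*I*√3)*118 = 6372 - 354*I*√3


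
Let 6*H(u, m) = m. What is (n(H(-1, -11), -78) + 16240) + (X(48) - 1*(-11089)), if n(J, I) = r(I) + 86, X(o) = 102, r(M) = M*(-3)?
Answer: 27751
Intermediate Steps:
r(M) = -3*M
H(u, m) = m/6
n(J, I) = 86 - 3*I (n(J, I) = -3*I + 86 = 86 - 3*I)
(n(H(-1, -11), -78) + 16240) + (X(48) - 1*(-11089)) = ((86 - 3*(-78)) + 16240) + (102 - 1*(-11089)) = ((86 + 234) + 16240) + (102 + 11089) = (320 + 16240) + 11191 = 16560 + 11191 = 27751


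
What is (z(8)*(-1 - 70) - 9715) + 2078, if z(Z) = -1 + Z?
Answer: -8134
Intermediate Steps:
(z(8)*(-1 - 70) - 9715) + 2078 = ((-1 + 8)*(-1 - 70) - 9715) + 2078 = (7*(-71) - 9715) + 2078 = (-497 - 9715) + 2078 = -10212 + 2078 = -8134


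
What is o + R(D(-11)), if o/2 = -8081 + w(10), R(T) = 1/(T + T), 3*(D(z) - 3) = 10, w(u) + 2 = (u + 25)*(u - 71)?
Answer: -776565/38 ≈ -20436.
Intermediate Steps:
w(u) = -2 + (-71 + u)*(25 + u) (w(u) = -2 + (u + 25)*(u - 71) = -2 + (25 + u)*(-71 + u) = -2 + (-71 + u)*(25 + u))
D(z) = 19/3 (D(z) = 3 + (⅓)*10 = 3 + 10/3 = 19/3)
R(T) = 1/(2*T)
o = -20436 (o = 2*(-8081 + (-1777 + 10² - 46*10)) = 2*(-8081 + (-1777 + 100 - 460)) = 2*(-8081 - 2137) = 2*(-10218) = -20436)
o + R(D(-11)) = -20436 + 1/(2*(19/3)) = -20436 + (½)*(3/19) = -20436 + 3/38 = -776565/38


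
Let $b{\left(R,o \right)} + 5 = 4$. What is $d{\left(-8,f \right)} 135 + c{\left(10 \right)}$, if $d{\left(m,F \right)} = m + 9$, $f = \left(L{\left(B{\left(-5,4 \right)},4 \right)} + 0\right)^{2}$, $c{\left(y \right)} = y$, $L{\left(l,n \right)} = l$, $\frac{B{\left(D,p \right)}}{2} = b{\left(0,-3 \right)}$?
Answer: $145$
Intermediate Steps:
$b{\left(R,o \right)} = -1$ ($b{\left(R,o \right)} = -5 + 4 = -1$)
$B{\left(D,p \right)} = -2$ ($B{\left(D,p \right)} = 2 \left(-1\right) = -2$)
$f = 4$ ($f = \left(-2 + 0\right)^{2} = \left(-2\right)^{2} = 4$)
$d{\left(m,F \right)} = 9 + m$
$d{\left(-8,f \right)} 135 + c{\left(10 \right)} = \left(9 - 8\right) 135 + 10 = 1 \cdot 135 + 10 = 135 + 10 = 145$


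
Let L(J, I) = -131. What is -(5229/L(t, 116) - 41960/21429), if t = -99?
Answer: 117549001/2807199 ≈ 41.874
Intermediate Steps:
-(5229/L(t, 116) - 41960/21429) = -(5229/(-131) - 41960/21429) = -(5229*(-1/131) - 41960*1/21429) = -(-5229/131 - 41960/21429) = -1*(-117549001/2807199) = 117549001/2807199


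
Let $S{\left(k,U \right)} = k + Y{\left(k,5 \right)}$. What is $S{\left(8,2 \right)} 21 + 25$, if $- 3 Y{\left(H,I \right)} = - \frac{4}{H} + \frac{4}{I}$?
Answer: $\frac{1909}{10} \approx 190.9$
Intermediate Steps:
$Y{\left(H,I \right)} = - \frac{4}{3 I} + \frac{4}{3 H}$ ($Y{\left(H,I \right)} = - \frac{- \frac{4}{H} + \frac{4}{I}}{3} = - \frac{4}{3 I} + \frac{4}{3 H}$)
$S{\left(k,U \right)} = - \frac{4}{15} + k + \frac{4}{3 k}$ ($S{\left(k,U \right)} = k + \left(- \frac{4}{3 \cdot 5} + \frac{4}{3 k}\right) = k + \left(\left(- \frac{4}{3}\right) \frac{1}{5} + \frac{4}{3 k}\right) = k - \left(\frac{4}{15} - \frac{4}{3 k}\right) = - \frac{4}{15} + k + \frac{4}{3 k}$)
$S{\left(8,2 \right)} 21 + 25 = \left(- \frac{4}{15} + 8 + \frac{4}{3 \cdot 8}\right) 21 + 25 = \left(- \frac{4}{15} + 8 + \frac{4}{3} \cdot \frac{1}{8}\right) 21 + 25 = \left(- \frac{4}{15} + 8 + \frac{1}{6}\right) 21 + 25 = \frac{79}{10} \cdot 21 + 25 = \frac{1659}{10} + 25 = \frac{1909}{10}$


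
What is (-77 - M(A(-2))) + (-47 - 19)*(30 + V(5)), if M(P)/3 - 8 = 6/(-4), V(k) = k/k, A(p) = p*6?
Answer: -4285/2 ≈ -2142.5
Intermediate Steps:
A(p) = 6*p
V(k) = 1
M(P) = 39/2 (M(P) = 24 + 3*(6/(-4)) = 24 + 3*(6*(-¼)) = 24 + 3*(-3/2) = 24 - 9/2 = 39/2)
(-77 - M(A(-2))) + (-47 - 19)*(30 + V(5)) = (-77 - 1*39/2) + (-47 - 19)*(30 + 1) = (-77 - 39/2) - 66*31 = -193/2 - 2046 = -4285/2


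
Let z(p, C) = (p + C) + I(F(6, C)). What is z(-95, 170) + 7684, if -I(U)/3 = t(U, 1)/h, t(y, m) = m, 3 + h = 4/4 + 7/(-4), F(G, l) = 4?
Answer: 38799/5 ≈ 7759.8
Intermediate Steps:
h = -15/4 (h = -3 + (4/4 + 7/(-4)) = -3 + (4*(1/4) + 7*(-1/4)) = -3 + (1 - 7/4) = -3 - 3/4 = -15/4 ≈ -3.7500)
I(U) = 4/5 (I(U) = -3/(-15/4) = -3*(-4)/15 = -3*(-4/15) = 4/5)
z(p, C) = 4/5 + C + p (z(p, C) = (p + C) + 4/5 = (C + p) + 4/5 = 4/5 + C + p)
z(-95, 170) + 7684 = (4/5 + 170 - 95) + 7684 = 379/5 + 7684 = 38799/5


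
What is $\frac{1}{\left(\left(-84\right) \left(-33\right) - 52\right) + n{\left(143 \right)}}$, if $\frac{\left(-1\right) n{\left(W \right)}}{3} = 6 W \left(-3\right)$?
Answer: $\frac{1}{10442} \approx 9.5767 \cdot 10^{-5}$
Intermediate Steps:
$n{\left(W \right)} = 54 W$ ($n{\left(W \right)} = - 3 \cdot 6 W \left(-3\right) = - 3 \left(- 18 W\right) = 54 W$)
$\frac{1}{\left(\left(-84\right) \left(-33\right) - 52\right) + n{\left(143 \right)}} = \frac{1}{\left(\left(-84\right) \left(-33\right) - 52\right) + 54 \cdot 143} = \frac{1}{\left(2772 - 52\right) + 7722} = \frac{1}{2720 + 7722} = \frac{1}{10442}$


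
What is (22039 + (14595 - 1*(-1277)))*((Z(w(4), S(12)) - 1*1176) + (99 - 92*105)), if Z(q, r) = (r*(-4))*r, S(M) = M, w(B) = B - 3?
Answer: -428887143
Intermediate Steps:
w(B) = -3 + B
Z(q, r) = -4*r² (Z(q, r) = (-4*r)*r = -4*r²)
(22039 + (14595 - 1*(-1277)))*((Z(w(4), S(12)) - 1*1176) + (99 - 92*105)) = (22039 + (14595 - 1*(-1277)))*((-4*12² - 1*1176) + (99 - 92*105)) = (22039 + (14595 + 1277))*((-4*144 - 1176) + (99 - 9660)) = (22039 + 15872)*((-576 - 1176) - 9561) = 37911*(-1752 - 9561) = 37911*(-11313) = -428887143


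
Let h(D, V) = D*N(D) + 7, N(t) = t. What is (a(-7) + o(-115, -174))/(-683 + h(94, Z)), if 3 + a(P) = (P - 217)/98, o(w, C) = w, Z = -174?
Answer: -421/28560 ≈ -0.014741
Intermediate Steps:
h(D, V) = 7 + D**2 (h(D, V) = D*D + 7 = D**2 + 7 = 7 + D**2)
a(P) = -73/14 + P/98 (a(P) = -3 + (P - 217)/98 = -3 + (-217 + P)*(1/98) = -3 + (-31/14 + P/98) = -73/14 + P/98)
(a(-7) + o(-115, -174))/(-683 + h(94, Z)) = ((-73/14 + (1/98)*(-7)) - 115)/(-683 + (7 + 94**2)) = ((-73/14 - 1/14) - 115)/(-683 + (7 + 8836)) = (-37/7 - 115)/(-683 + 8843) = -842/7/8160 = -842/7*1/8160 = -421/28560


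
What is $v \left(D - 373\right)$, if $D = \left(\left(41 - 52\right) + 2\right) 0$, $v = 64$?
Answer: $-23872$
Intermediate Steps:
$D = 0$ ($D = \left(-11 + 2\right) 0 = \left(-9\right) 0 = 0$)
$v \left(D - 373\right) = 64 \left(0 - 373\right) = 64 \left(-373\right) = -23872$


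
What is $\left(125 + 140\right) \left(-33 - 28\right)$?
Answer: $-16165$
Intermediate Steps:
$\left(125 + 140\right) \left(-33 - 28\right) = 265 \left(-33 - 28\right) = 265 \left(-61\right) = -16165$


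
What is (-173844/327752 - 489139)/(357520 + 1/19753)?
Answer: -791682755493779/578653740263218 ≈ -1.3681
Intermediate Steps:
(-173844/327752 - 489139)/(357520 + 1/19753) = (-173844*1/327752 - 489139)/(357520 + 1/19753) = (-43461/81938 - 489139)/(7062092561/19753) = -40079114843/81938*19753/7062092561 = -791682755493779/578653740263218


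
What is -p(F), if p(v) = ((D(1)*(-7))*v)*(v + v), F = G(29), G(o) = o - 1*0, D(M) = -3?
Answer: -35322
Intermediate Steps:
G(o) = o (G(o) = o + 0 = o)
F = 29
p(v) = 42*v**2 (p(v) = ((-3*(-7))*v)*(v + v) = (21*v)*(2*v) = 42*v**2)
-p(F) = -42*29**2 = -42*841 = -1*35322 = -35322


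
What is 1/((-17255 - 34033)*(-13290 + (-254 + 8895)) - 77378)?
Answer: 1/238360534 ≈ 4.1953e-9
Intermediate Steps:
1/((-17255 - 34033)*(-13290 + (-254 + 8895)) - 77378) = 1/(-51288*(-13290 + 8641) - 77378) = 1/(-51288*(-4649) - 77378) = 1/(238437912 - 77378) = 1/238360534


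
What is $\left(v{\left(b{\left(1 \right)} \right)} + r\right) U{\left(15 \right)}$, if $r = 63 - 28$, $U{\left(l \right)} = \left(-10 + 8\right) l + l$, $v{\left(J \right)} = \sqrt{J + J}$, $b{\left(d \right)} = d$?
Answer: $-525 - 15 \sqrt{2} \approx -546.21$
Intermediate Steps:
$v{\left(J \right)} = \sqrt{2} \sqrt{J}$ ($v{\left(J \right)} = \sqrt{2 J} = \sqrt{2} \sqrt{J}$)
$U{\left(l \right)} = - l$ ($U{\left(l \right)} = - 2 l + l = - l$)
$r = 35$ ($r = 63 - 28 = 35$)
$\left(v{\left(b{\left(1 \right)} \right)} + r\right) U{\left(15 \right)} = \left(\sqrt{2} \sqrt{1} + 35\right) \left(\left(-1\right) 15\right) = \left(\sqrt{2} \cdot 1 + 35\right) \left(-15\right) = \left(\sqrt{2} + 35\right) \left(-15\right) = \left(35 + \sqrt{2}\right) \left(-15\right) = -525 - 15 \sqrt{2}$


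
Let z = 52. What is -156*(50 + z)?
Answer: -15912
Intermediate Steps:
-156*(50 + z) = -156*(50 + 52) = -156*102 = -15912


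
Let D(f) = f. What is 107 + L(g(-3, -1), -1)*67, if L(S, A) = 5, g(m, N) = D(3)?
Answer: 442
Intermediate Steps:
g(m, N) = 3
107 + L(g(-3, -1), -1)*67 = 107 + 5*67 = 107 + 335 = 442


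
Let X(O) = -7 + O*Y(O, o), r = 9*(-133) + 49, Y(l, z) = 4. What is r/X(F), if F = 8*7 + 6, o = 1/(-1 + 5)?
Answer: -1148/241 ≈ -4.7635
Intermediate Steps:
o = ¼ (o = 1/4 = ¼ ≈ 0.25000)
r = -1148 (r = -1197 + 49 = -1148)
F = 62 (F = 56 + 6 = 62)
X(O) = -7 + 4*O (X(O) = -7 + O*4 = -7 + 4*O)
r/X(F) = -1148/(-7 + 4*62) = -1148/(-7 + 248) = -1148/241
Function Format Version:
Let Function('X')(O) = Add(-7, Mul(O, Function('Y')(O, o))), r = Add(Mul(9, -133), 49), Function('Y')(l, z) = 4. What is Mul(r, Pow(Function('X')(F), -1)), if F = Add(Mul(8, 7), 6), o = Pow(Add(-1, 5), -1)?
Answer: Rational(-1148, 241) ≈ -4.7635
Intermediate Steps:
o = Rational(1, 4) (o = Pow(4, -1) = Rational(1, 4) ≈ 0.25000)
r = -1148 (r = Add(-1197, 49) = -1148)
F = 62 (F = Add(56, 6) = 62)
Function('X')(O) = Add(-7, Mul(4, O)) (Function('X')(O) = Add(-7, Mul(O, 4)) = Add(-7, Mul(4, O)))
Mul(r, Pow(Function('X')(F), -1)) = Mul(-1148, Pow(Add(-7, Mul(4, 62)), -1)) = Mul(-1148, Pow(Add(-7, 248), -1)) = Mul(-1148, Pow(241, -1)) = Mul(-1148, Rational(1, 241)) = Rational(-1148, 241)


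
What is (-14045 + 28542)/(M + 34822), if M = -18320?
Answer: 14497/16502 ≈ 0.87850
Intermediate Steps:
(-14045 + 28542)/(M + 34822) = (-14045 + 28542)/(-18320 + 34822) = 14497/16502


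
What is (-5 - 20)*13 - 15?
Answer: -340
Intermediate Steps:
(-5 - 20)*13 - 15 = -25*13 - 15 = -325 - 15 = -340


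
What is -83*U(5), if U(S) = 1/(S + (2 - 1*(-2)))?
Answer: -83/9 ≈ -9.2222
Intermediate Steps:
U(S) = 1/(4 + S) (U(S) = 1/(S + (2 + 2)) = 1/(S + 4) = 1/(4 + S))
-83*U(5) = -83/(4 + 5) = -83/9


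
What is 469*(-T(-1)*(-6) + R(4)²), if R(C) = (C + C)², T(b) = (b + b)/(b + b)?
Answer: 1923838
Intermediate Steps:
T(b) = 1 (T(b) = (2*b)/((2*b)) = (2*b)*(1/(2*b)) = 1)
R(C) = 4*C² (R(C) = (2*C)² = 4*C²)
469*(-T(-1)*(-6) + R(4)²) = 469*(-1*1*(-6) + (4*4²)²) = 469*(-1*(-6) + (4*16)²) = 469*(6 + 64²) = 469*(6 + 4096) = 469*4102 = 1923838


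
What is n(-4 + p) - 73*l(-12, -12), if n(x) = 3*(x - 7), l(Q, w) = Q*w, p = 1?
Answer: -10542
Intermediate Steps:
n(x) = -21 + 3*x (n(x) = 3*(-7 + x) = -21 + 3*x)
n(-4 + p) - 73*l(-12, -12) = (-21 + 3*(-4 + 1)) - (-876)*(-12) = (-21 + 3*(-3)) - 73*144 = (-21 - 9) - 10512 = -30 - 10512 = -10542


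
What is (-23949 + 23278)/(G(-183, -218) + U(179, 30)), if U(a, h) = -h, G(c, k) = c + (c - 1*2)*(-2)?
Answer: -671/157 ≈ -4.2739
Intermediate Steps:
G(c, k) = 4 - c (G(c, k) = c + (c - 2)*(-2) = c + (-2 + c)*(-2) = c + (4 - 2*c) = 4 - c)
(-23949 + 23278)/(G(-183, -218) + U(179, 30)) = (-23949 + 23278)/((4 - 1*(-183)) - 1*30) = -671/((4 + 183) - 30) = -671/(187 - 30) = -671/157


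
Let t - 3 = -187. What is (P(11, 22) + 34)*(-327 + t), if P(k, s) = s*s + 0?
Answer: -264698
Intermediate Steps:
t = -184 (t = 3 - 187 = -184)
P(k, s) = s² (P(k, s) = s² + 0 = s²)
(P(11, 22) + 34)*(-327 + t) = (22² + 34)*(-327 - 184) = (484 + 34)*(-511) = 518*(-511) = -264698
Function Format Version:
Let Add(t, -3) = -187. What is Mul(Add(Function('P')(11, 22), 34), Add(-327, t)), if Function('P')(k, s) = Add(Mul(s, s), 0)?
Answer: -264698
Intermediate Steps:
t = -184 (t = Add(3, -187) = -184)
Function('P')(k, s) = Pow(s, 2) (Function('P')(k, s) = Add(Pow(s, 2), 0) = Pow(s, 2))
Mul(Add(Function('P')(11, 22), 34), Add(-327, t)) = Mul(Add(Pow(22, 2), 34), Add(-327, -184)) = Mul(Add(484, 34), -511) = Mul(518, -511) = -264698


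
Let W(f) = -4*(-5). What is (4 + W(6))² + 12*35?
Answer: 996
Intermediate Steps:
W(f) = 20
(4 + W(6))² + 12*35 = (4 + 20)² + 12*35 = 24² + 420 = 576 + 420 = 996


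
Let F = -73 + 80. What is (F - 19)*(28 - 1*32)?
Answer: 48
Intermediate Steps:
F = 7
(F - 19)*(28 - 1*32) = (7 - 19)*(28 - 1*32) = -12*(28 - 32) = -12*(-4) = 48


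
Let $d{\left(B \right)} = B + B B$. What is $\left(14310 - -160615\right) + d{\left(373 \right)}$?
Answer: $314427$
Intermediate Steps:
$d{\left(B \right)} = B + B^{2}$
$\left(14310 - -160615\right) + d{\left(373 \right)} = \left(14310 - -160615\right) + 373 \left(1 + 373\right) = \left(14310 + 160615\right) + 373 \cdot 374 = 174925 + 139502 = 314427$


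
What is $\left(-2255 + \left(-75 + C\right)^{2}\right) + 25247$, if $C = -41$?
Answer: $36448$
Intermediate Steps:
$\left(-2255 + \left(-75 + C\right)^{2}\right) + 25247 = \left(-2255 + \left(-75 - 41\right)^{2}\right) + 25247 = \left(-2255 + \left(-116\right)^{2}\right) + 25247 = \left(-2255 + 13456\right) + 25247 = 11201 + 25247 = 36448$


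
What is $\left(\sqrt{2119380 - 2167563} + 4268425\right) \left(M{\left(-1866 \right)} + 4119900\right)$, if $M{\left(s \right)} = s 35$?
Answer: $17306713320750 + 4054590 i \sqrt{48183} \approx 1.7307 \cdot 10^{13} + 8.9001 \cdot 10^{8} i$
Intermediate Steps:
$M{\left(s \right)} = 35 s$
$\left(\sqrt{2119380 - 2167563} + 4268425\right) \left(M{\left(-1866 \right)} + 4119900\right) = \left(\sqrt{2119380 - 2167563} + 4268425\right) \left(35 \left(-1866\right) + 4119900\right) = \left(\sqrt{-48183} + 4268425\right) \left(-65310 + 4119900\right) = \left(i \sqrt{48183} + 4268425\right) 4054590 = \left(4268425 + i \sqrt{48183}\right) 4054590 = 17306713320750 + 4054590 i \sqrt{48183}$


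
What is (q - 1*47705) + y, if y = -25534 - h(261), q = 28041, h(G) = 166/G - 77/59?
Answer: -695993699/15399 ≈ -45197.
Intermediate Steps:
h(G) = -77/59 + 166/G (h(G) = 166/G - 77*1/59 = 166/G - 77/59 = -77/59 + 166/G)
y = -393187763/15399 (y = -25534 - (-77/59 + 166/261) = -25534 - 1*(-10303/15399) = -25534 + 10303/15399 = -393187763/15399 ≈ -25533.)
(q - 1*47705) + y = (28041 - 1*47705) - 393187763/15399 = (28041 - 47705) - 393187763/15399 = -19664 - 393187763/15399 = -695993699/15399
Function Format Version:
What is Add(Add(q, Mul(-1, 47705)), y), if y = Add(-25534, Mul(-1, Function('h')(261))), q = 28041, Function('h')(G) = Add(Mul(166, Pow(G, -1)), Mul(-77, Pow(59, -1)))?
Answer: Rational(-695993699, 15399) ≈ -45197.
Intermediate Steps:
Function('h')(G) = Add(Rational(-77, 59), Mul(166, Pow(G, -1))) (Function('h')(G) = Add(Mul(166, Pow(G, -1)), Mul(-77, Rational(1, 59))) = Add(Mul(166, Pow(G, -1)), Rational(-77, 59)) = Add(Rational(-77, 59), Mul(166, Pow(G, -1))))
y = Rational(-393187763, 15399) (y = Add(-25534, Mul(-1, Add(Rational(-77, 59), Mul(166, Pow(261, -1))))) = Add(-25534, Mul(-1, Add(Rational(-77, 59), Mul(166, Rational(1, 261))))) = Add(-25534, Mul(-1, Add(Rational(-77, 59), Rational(166, 261)))) = Add(-25534, Mul(-1, Rational(-10303, 15399))) = Add(-25534, Rational(10303, 15399)) = Rational(-393187763, 15399) ≈ -25533.)
Add(Add(q, Mul(-1, 47705)), y) = Add(Add(28041, Mul(-1, 47705)), Rational(-393187763, 15399)) = Add(Add(28041, -47705), Rational(-393187763, 15399)) = Add(-19664, Rational(-393187763, 15399)) = Rational(-695993699, 15399)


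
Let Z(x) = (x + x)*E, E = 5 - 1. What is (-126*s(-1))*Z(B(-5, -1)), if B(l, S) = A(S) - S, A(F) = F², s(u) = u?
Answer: 2016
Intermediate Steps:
E = 4
B(l, S) = S² - S
Z(x) = 8*x (Z(x) = (x + x)*4 = (2*x)*4 = 8*x)
(-126*s(-1))*Z(B(-5, -1)) = (-126*(-1))*(8*(-(-1 - 1))) = 126*(8*(-1*(-2))) = 126*(8*2) = 126*16 = 2016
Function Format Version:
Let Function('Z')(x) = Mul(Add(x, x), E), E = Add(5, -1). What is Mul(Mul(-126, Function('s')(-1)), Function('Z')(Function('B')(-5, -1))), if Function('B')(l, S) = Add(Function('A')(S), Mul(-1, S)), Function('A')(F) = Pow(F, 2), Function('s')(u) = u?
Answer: 2016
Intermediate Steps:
E = 4
Function('B')(l, S) = Add(Pow(S, 2), Mul(-1, S))
Function('Z')(x) = Mul(8, x) (Function('Z')(x) = Mul(Add(x, x), 4) = Mul(Mul(2, x), 4) = Mul(8, x))
Mul(Mul(-126, Function('s')(-1)), Function('Z')(Function('B')(-5, -1))) = Mul(Mul(-126, -1), Mul(8, Mul(-1, Add(-1, -1)))) = Mul(126, Mul(8, Mul(-1, -2))) = Mul(126, Mul(8, 2)) = Mul(126, 16) = 2016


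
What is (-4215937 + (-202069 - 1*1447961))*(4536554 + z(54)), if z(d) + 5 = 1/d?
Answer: -1437007329171649/54 ≈ -2.6611e+13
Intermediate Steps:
z(d) = -5 + 1/d
(-4215937 + (-202069 - 1*1447961))*(4536554 + z(54)) = (-4215937 + (-202069 - 1*1447961))*(4536554 + (-5 + 1/54)) = (-4215937 + (-202069 - 1447961))*(4536554 + (-5 + 1/54)) = (-4215937 - 1650030)*(4536554 - 269/54) = -5865967*244973647/54 = -1437007329171649/54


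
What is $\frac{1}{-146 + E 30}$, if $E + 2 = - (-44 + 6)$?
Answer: $\frac{1}{934} \approx 0.0010707$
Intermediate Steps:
$E = 36$ ($E = -2 - \left(-44 + 6\right) = -2 - -38 = -2 + 38 = 36$)
$\frac{1}{-146 + E 30} = \frac{1}{-146 + 36 \cdot 30} = \frac{1}{-146 + 1080} = \frac{1}{934}$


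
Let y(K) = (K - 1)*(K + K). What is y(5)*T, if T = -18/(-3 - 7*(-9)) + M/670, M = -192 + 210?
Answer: -732/67 ≈ -10.925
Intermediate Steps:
y(K) = 2*K*(-1 + K) (y(K) = (-1 + K)*(2*K) = 2*K*(-1 + K))
M = 18
T = -183/670 (T = -18/(-3 - 7*(-9)) + 18/670 = -18/(-3 + 63) + 18*(1/670) = -18/60 + 9/335 = -18*1/60 + 9/335 = -3/10 + 9/335 = -183/670 ≈ -0.27313)
y(5)*T = (2*5*(-1 + 5))*(-183/670) = (2*5*4)*(-183/670) = 40*(-183/670) = -732/67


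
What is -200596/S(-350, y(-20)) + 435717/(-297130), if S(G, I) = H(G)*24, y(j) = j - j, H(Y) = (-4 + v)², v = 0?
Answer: -7471300601/14262240 ≈ -523.85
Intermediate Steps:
H(Y) = 16 (H(Y) = (-4 + 0)² = (-4)² = 16)
y(j) = 0
S(G, I) = 384 (S(G, I) = 16*24 = 384)
-200596/S(-350, y(-20)) + 435717/(-297130) = -200596/384 + 435717/(-297130) = -200596*1/384 + 435717*(-1/297130) = -50149/96 - 435717/297130 = -7471300601/14262240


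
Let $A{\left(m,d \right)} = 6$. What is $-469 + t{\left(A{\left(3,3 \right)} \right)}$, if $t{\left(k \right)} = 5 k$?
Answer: $-439$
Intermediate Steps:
$-469 + t{\left(A{\left(3,3 \right)} \right)} = -469 + 5 \cdot 6 = -469 + 30 = -439$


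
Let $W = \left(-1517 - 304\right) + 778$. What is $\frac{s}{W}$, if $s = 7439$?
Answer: $- \frac{7439}{1043} \approx -7.1323$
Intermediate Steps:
$W = -1043$ ($W = -1821 + 778 = -1043$)
$\frac{s}{W} = \frac{7439}{-1043} = 7439 \left(- \frac{1}{1043}\right) = - \frac{7439}{1043}$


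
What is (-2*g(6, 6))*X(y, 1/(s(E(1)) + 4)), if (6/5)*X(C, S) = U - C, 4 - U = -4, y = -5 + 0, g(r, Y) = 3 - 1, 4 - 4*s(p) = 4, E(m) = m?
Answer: -130/3 ≈ -43.333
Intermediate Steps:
s(p) = 0 (s(p) = 1 - 1/4*4 = 1 - 1 = 0)
g(r, Y) = 2
y = -5
U = 8 (U = 4 - 1*(-4) = 4 + 4 = 8)
X(C, S) = 20/3 - 5*C/6 (X(C, S) = 5*(8 - C)/6 = 20/3 - 5*C/6)
(-2*g(6, 6))*X(y, 1/(s(E(1)) + 4)) = (-2*2)*(20/3 - 5/6*(-5)) = -4*(20/3 + 25/6) = -4*65/6 = -130/3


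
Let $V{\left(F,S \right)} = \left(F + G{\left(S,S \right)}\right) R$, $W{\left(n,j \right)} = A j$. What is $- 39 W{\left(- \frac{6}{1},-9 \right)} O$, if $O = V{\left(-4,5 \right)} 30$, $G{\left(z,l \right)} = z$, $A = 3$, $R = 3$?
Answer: $94770$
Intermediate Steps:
$W{\left(n,j \right)} = 3 j$
$V{\left(F,S \right)} = 3 F + 3 S$ ($V{\left(F,S \right)} = \left(F + S\right) 3 = 3 F + 3 S$)
$O = 90$ ($O = \left(3 \left(-4\right) + 3 \cdot 5\right) 30 = \left(-12 + 15\right) 30 = 3 \cdot 30 = 90$)
$- 39 W{\left(- \frac{6}{1},-9 \right)} O = - 39 \cdot 3 \left(-9\right) 90 = \left(-39\right) \left(-27\right) 90 = 1053 \cdot 90 = 94770$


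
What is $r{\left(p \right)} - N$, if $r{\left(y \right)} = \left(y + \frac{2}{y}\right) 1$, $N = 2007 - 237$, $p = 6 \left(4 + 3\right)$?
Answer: $- \frac{36287}{21} \approx -1728.0$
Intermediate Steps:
$p = 42$ ($p = 6 \cdot 7 = 42$)
$N = 1770$
$r{\left(y \right)} = y + \frac{2}{y}$
$r{\left(p \right)} - N = \left(42 + \frac{2}{42}\right) - 1770 = \left(42 + 2 \cdot \frac{1}{42}\right) - 1770 = \left(42 + \frac{1}{21}\right) - 1770 = \frac{883}{21} - 1770 = - \frac{36287}{21}$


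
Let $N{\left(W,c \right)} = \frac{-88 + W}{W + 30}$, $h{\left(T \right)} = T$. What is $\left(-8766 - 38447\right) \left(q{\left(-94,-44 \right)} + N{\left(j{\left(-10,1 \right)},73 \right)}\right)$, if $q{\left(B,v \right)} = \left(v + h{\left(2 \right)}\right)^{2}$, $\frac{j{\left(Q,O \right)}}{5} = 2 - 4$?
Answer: $- \frac{830523883}{10} \approx -8.3052 \cdot 10^{7}$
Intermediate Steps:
$j{\left(Q,O \right)} = -10$ ($j{\left(Q,O \right)} = 5 \left(2 - 4\right) = 5 \left(-2\right) = -10$)
$N{\left(W,c \right)} = \frac{-88 + W}{30 + W}$
$q{\left(B,v \right)} = \left(2 + v\right)^{2}$ ($q{\left(B,v \right)} = \left(v + 2\right)^{2} = \left(2 + v\right)^{2}$)
$\left(-8766 - 38447\right) \left(q{\left(-94,-44 \right)} + N{\left(j{\left(-10,1 \right)},73 \right)}\right) = \left(-8766 - 38447\right) \left(\left(2 - 44\right)^{2} + \frac{-88 - 10}{30 - 10}\right) = - 47213 \left(\left(-42\right)^{2} + \frac{1}{20} \left(-98\right)\right) = - 47213 \left(1764 + \frac{1}{20} \left(-98\right)\right) = - 47213 \left(1764 - \frac{49}{10}\right) = \left(-47213\right) \frac{17591}{10} = - \frac{830523883}{10}$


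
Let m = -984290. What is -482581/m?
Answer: 482581/984290 ≈ 0.49028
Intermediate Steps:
-482581/m = -482581/(-984290) = -482581*(-1/984290) = 482581/984290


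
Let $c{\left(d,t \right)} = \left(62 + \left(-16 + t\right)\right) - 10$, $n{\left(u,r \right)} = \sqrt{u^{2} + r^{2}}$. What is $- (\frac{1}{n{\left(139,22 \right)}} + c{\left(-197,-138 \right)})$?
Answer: $102 - \frac{\sqrt{19805}}{19805} \approx 101.99$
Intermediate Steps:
$n{\left(u,r \right)} = \sqrt{r^{2} + u^{2}}$
$c{\left(d,t \right)} = 36 + t$ ($c{\left(d,t \right)} = \left(46 + t\right) - 10 = 36 + t$)
$- (\frac{1}{n{\left(139,22 \right)}} + c{\left(-197,-138 \right)}) = - (\frac{1}{\sqrt{22^{2} + 139^{2}}} + \left(36 - 138\right)) = - (\frac{1}{\sqrt{484 + 19321}} - 102) = - (\frac{1}{\sqrt{19805}} - 102) = - (\frac{\sqrt{19805}}{19805} - 102) = - (-102 + \frac{\sqrt{19805}}{19805}) = 102 - \frac{\sqrt{19805}}{19805}$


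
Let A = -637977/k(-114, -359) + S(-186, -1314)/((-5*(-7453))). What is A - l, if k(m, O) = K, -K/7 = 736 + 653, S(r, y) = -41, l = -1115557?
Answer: 134740286236559/120775865 ≈ 1.1156e+6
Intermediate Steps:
K = -9723 (K = -7*(736 + 653) = -7*1389 = -9723)
k(m, O) = -9723
A = 7924604754/120775865 (A = -637977/(-9723) - 41/((-5*(-7453))) = -637977*(-1/9723) - 41/37265 = 212659/3241 - 41*1/37265 = 212659/3241 - 41/37265 = 7924604754/120775865 ≈ 65.614)
A - l = 7924604754/120775865 - 1*(-1115557) = 7924604754/120775865 + 1115557 = 134740286236559/120775865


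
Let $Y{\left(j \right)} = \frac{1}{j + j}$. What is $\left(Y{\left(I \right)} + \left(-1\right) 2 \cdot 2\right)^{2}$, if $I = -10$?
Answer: $\frac{6561}{400} \approx 16.402$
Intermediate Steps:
$Y{\left(j \right)} = \frac{1}{2 j}$
$\left(Y{\left(I \right)} + \left(-1\right) 2 \cdot 2\right)^{2} = \left(\frac{1}{2 \left(-10\right)} + \left(-1\right) 2 \cdot 2\right)^{2} = \left(\frac{1}{2} \left(- \frac{1}{10}\right) - 4\right)^{2} = \left(- \frac{1}{20} - 4\right)^{2} = \left(- \frac{81}{20}\right)^{2} = \frac{6561}{400}$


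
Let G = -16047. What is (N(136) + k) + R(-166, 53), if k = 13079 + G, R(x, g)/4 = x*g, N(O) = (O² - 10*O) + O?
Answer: -20888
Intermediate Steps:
N(O) = O² - 9*O
R(x, g) = 4*g*x (R(x, g) = 4*(x*g) = 4*(g*x) = 4*g*x)
k = -2968 (k = 13079 - 16047 = -2968)
(N(136) + k) + R(-166, 53) = (136*(-9 + 136) - 2968) + 4*53*(-166) = (136*127 - 2968) - 35192 = (17272 - 2968) - 35192 = 14304 - 35192 = -20888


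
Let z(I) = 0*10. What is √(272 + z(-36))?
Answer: 4*√17 ≈ 16.492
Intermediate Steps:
z(I) = 0
√(272 + z(-36)) = √(272 + 0) = √272 = 4*√17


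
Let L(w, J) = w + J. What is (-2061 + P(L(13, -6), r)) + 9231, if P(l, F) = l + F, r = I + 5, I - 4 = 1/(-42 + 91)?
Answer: 352115/49 ≈ 7186.0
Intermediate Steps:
I = 197/49 (I = 4 + 1/(-42 + 91) = 4 + 1/49 = 197/49 ≈ 4.0204)
r = 442/49 (r = 197/49 + 5 = 442/49 ≈ 9.0204)
L(w, J) = J + w
P(l, F) = F + l
(-2061 + P(L(13, -6), r)) + 9231 = (-2061 + (442/49 + (-6 + 13))) + 9231 = (-2061 + (442/49 + 7)) + 9231 = (-2061 + 785/49) + 9231 = -100204/49 + 9231 = 352115/49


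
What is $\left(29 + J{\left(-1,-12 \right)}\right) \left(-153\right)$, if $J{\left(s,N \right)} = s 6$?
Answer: $-3519$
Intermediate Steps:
$J{\left(s,N \right)} = 6 s$
$\left(29 + J{\left(-1,-12 \right)}\right) \left(-153\right) = \left(29 + 6 \left(-1\right)\right) \left(-153\right) = \left(29 - 6\right) \left(-153\right) = 23 \left(-153\right) = -3519$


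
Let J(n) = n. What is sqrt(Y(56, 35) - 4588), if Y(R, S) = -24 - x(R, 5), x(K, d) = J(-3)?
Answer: I*sqrt(4609) ≈ 67.89*I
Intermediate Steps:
x(K, d) = -3
Y(R, S) = -21 (Y(R, S) = -24 - 1*(-3) = -24 + 3 = -21)
sqrt(Y(56, 35) - 4588) = sqrt(-21 - 4588) = sqrt(-4609) = I*sqrt(4609)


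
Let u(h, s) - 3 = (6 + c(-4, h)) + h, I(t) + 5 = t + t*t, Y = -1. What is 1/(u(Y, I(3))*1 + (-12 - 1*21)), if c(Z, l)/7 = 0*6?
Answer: -1/25 ≈ -0.040000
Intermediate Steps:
c(Z, l) = 0 (c(Z, l) = 7*(0*6) = 7*0 = 0)
I(t) = -5 + t + t**2 (I(t) = -5 + (t + t*t) = -5 + (t + t**2) = -5 + t + t**2)
u(h, s) = 9 + h (u(h, s) = 3 + ((6 + 0) + h) = 3 + (6 + h) = 9 + h)
1/(u(Y, I(3))*1 + (-12 - 1*21)) = 1/((9 - 1)*1 + (-12 - 1*21)) = 1/(8*1 + (-12 - 21)) = 1/(8 - 33) = 1/(-25) = -1/25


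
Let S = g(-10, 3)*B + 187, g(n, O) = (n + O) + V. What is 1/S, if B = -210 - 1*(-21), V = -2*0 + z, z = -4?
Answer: 1/2266 ≈ 0.00044131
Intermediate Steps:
V = -4 (V = -2*0 - 4 = 0 - 4 = -4)
g(n, O) = -4 + O + n (g(n, O) = (n + O) - 4 = (O + n) - 4 = -4 + O + n)
B = -189 (B = -210 + 21 = -189)
S = 2266 (S = (-4 + 3 - 10)*(-189) + 187 = -11*(-189) + 187 = 2079 + 187 = 2266)
1/S = 1/2266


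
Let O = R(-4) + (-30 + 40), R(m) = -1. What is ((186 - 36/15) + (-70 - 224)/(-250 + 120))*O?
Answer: 108729/65 ≈ 1672.8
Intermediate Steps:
O = 9 (O = -1 + (-30 + 40) = -1 + 10 = 9)
((186 - 36/15) + (-70 - 224)/(-250 + 120))*O = ((186 - 36/15) + (-70 - 224)/(-250 + 120))*9 = ((186 - 36*1/15) - 294/(-130))*9 = ((186 - 12/5) - 294*(-1/130))*9 = (918/5 + 147/65)*9 = (12081/65)*9 = 108729/65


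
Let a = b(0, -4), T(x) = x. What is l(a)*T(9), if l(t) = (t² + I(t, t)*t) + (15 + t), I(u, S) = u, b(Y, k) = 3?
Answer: 324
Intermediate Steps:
a = 3
l(t) = 15 + t + 2*t² (l(t) = (t² + t*t) + (15 + t) = (t² + t²) + (15 + t) = 2*t² + (15 + t) = 15 + t + 2*t²)
l(a)*T(9) = (15 + 3 + 2*3²)*9 = (15 + 3 + 2*9)*9 = (15 + 3 + 18)*9 = 36*9 = 324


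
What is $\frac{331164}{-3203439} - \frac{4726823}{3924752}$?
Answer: $- \frac{5480608571875}{4190901207376} \approx -1.3077$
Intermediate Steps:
$\frac{331164}{-3203439} - \frac{4726823}{3924752} = 331164 \left(- \frac{1}{3203439}\right) - \frac{4726823}{3924752} = - \frac{110388}{1067813} - \frac{4726823}{3924752} = - \frac{5480608571875}{4190901207376}$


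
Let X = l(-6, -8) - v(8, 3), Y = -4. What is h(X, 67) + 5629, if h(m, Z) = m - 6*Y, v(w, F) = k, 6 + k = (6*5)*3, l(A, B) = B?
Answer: 5561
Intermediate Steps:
k = 84 (k = -6 + (6*5)*3 = -6 + 30*3 = -6 + 90 = 84)
v(w, F) = 84
X = -92 (X = -8 - 1*84 = -8 - 84 = -92)
h(m, Z) = 24 + m (h(m, Z) = m - 6*(-4) = m + 24 = 24 + m)
h(X, 67) + 5629 = (24 - 92) + 5629 = -68 + 5629 = 5561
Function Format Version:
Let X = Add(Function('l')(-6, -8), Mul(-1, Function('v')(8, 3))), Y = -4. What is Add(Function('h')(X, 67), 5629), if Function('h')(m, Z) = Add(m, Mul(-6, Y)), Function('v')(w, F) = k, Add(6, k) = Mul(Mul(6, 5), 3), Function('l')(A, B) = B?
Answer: 5561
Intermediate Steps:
k = 84 (k = Add(-6, Mul(Mul(6, 5), 3)) = Add(-6, Mul(30, 3)) = Add(-6, 90) = 84)
Function('v')(w, F) = 84
X = -92 (X = Add(-8, Mul(-1, 84)) = Add(-8, -84) = -92)
Function('h')(m, Z) = Add(24, m) (Function('h')(m, Z) = Add(m, Mul(-6, -4)) = Add(m, 24) = Add(24, m))
Add(Function('h')(X, 67), 5629) = Add(Add(24, -92), 5629) = Add(-68, 5629) = 5561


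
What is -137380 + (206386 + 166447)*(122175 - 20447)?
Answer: 37927418044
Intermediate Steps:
-137380 + (206386 + 166447)*(122175 - 20447) = -137380 + 372833*101728 = -137380 + 37927555424 = 37927418044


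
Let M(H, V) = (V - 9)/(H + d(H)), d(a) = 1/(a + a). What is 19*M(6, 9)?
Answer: 0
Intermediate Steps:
d(a) = 1/(2*a)
M(H, V) = (-9 + V)/(H + 1/(2*H)) (M(H, V) = (V - 9)/(H + 1/(2*H)) = (-9 + V)/(H + 1/(2*H)))
19*M(6, 9) = 19*(2*6*(-9 + 9)/(1 + 2*6²)) = 19*(2*6*0/(1 + 2*36)) = 19*(2*6*0/(1 + 72)) = 19*(2*6*0/73) = 19*(2*6*(1/73)*0) = 19*0 = 0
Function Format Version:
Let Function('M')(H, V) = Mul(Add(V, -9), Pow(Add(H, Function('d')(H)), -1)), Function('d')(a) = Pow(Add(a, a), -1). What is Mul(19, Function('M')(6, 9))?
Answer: 0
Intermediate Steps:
Function('d')(a) = Mul(Rational(1, 2), Pow(a, -1)) (Function('d')(a) = Pow(Mul(2, a), -1) = Mul(Rational(1, 2), Pow(a, -1)))
Function('M')(H, V) = Mul(Pow(Add(H, Mul(Rational(1, 2), Pow(H, -1))), -1), Add(-9, V)) (Function('M')(H, V) = Mul(Add(V, -9), Pow(Add(H, Mul(Rational(1, 2), Pow(H, -1))), -1)) = Mul(Add(-9, V), Pow(Add(H, Mul(Rational(1, 2), Pow(H, -1))), -1)) = Mul(Pow(Add(H, Mul(Rational(1, 2), Pow(H, -1))), -1), Add(-9, V)))
Mul(19, Function('M')(6, 9)) = Mul(19, Mul(2, 6, Pow(Add(1, Mul(2, Pow(6, 2))), -1), Add(-9, 9))) = Mul(19, Mul(2, 6, Pow(Add(1, Mul(2, 36)), -1), 0)) = Mul(19, Mul(2, 6, Pow(Add(1, 72), -1), 0)) = Mul(19, Mul(2, 6, Pow(73, -1), 0)) = Mul(19, Mul(2, 6, Rational(1, 73), 0)) = Mul(19, 0) = 0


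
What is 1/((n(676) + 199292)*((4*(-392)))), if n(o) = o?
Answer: -1/313549824 ≈ -3.1893e-9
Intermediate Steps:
1/((n(676) + 199292)*((4*(-392)))) = 1/((676 + 199292)*((4*(-392)))) = 1/(199968*(-1568)) = (1/199968)*(-1/1568) = -1/313549824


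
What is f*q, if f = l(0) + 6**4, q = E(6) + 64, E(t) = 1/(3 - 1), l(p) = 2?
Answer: 83721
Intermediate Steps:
E(t) = 1/2
q = 129/2 (q = 1/2 + 64 = 129/2 ≈ 64.500)
f = 1298 (f = 2 + 6**4 = 2 + 1296 = 1298)
f*q = 1298*(129/2) = 83721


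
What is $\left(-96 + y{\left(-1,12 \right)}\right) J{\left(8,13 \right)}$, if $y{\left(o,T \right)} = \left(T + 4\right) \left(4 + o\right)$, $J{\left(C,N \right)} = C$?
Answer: $-384$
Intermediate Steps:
$y{\left(o,T \right)} = \left(4 + T\right) \left(4 + o\right)$
$\left(-96 + y{\left(-1,12 \right)}\right) J{\left(8,13 \right)} = \left(-96 + \left(16 + 4 \cdot 12 + 4 \left(-1\right) + 12 \left(-1\right)\right)\right) 8 = \left(-96 + \left(16 + 48 - 4 - 12\right)\right) 8 = \left(-96 + 48\right) 8 = \left(-48\right) 8 = -384$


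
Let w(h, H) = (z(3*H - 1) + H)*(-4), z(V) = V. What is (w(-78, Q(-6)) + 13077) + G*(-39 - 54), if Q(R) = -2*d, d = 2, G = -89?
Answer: 21422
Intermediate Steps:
Q(R) = -4 (Q(R) = -2*2 = -4)
w(h, H) = 4 - 16*H (w(h, H) = ((3*H - 1) + H)*(-4) = ((-1 + 3*H) + H)*(-4) = (-1 + 4*H)*(-4) = 4 - 16*H)
(w(-78, Q(-6)) + 13077) + G*(-39 - 54) = ((4 - 16*(-4)) + 13077) - 89*(-39 - 54) = ((4 + 64) + 13077) - 89*(-93) = (68 + 13077) + 8277 = 13145 + 8277 = 21422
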